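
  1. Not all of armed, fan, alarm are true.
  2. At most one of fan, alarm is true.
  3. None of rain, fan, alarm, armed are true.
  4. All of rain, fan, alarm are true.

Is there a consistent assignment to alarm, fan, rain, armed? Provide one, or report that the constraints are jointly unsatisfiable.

Case alarm = True:
  Constraint (3) is violated (alarm=T) — contradiction.
Case alarm = False:
  Constraint (4) is violated (alarm=F) — contradiction.
Both cases fail — unsatisfiable.

Unsatisfiable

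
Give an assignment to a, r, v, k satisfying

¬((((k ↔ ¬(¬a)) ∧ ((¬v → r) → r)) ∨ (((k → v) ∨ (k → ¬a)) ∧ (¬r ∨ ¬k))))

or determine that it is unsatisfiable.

a = False; r = True; v = False; k = True

  ¬((((k ↔ ¬(¬a)) ∧ ((¬v → r) → r)) ∨ (((k → v) ∨ (k → ¬a)) ∧ (¬r ∨ ¬k)))) = True
    ((k ↔ ¬(¬a)) ∧ ((¬v → r) → r)) ∨ (((k → v) ∨ (k → ¬a)) ∧ (¬r ∨ ¬k)) = False
      (k ↔ ¬(¬a)) ∧ ((¬v → r) → r) = False
        k ↔ ¬(¬a) = False
          ¬(¬a) = False
            ¬a = True
        (¬v → r) → r = True
          ¬v → r = True
            ¬v = True
      ((k → v) ∨ (k → ¬a)) ∧ (¬r ∨ ¬k) = False
        (k → v) ∨ (k → ¬a) = True
          k → v = False
          k → ¬a = True
            ¬a = True
        ¬r ∨ ¬k = False
          ¬r = False
          ¬k = False
The formula evaluates to True.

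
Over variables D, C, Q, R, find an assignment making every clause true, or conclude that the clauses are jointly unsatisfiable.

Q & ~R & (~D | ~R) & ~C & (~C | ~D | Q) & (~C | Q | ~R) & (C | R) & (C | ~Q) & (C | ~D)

Unsatisfiable — no assignment works.

Case C = True:
  Clause (~C) is falsified — contradiction.
Case C = False:
  (Q) forces Q = True.
  Clause (C | ~Q) is falsified — contradiction.
Both cases fail, so the formula is unsatisfiable.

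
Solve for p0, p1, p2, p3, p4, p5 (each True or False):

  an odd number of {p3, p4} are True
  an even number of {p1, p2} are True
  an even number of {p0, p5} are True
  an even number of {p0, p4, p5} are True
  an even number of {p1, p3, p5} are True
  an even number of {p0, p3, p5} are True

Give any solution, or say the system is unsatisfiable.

UNSATISFIABLE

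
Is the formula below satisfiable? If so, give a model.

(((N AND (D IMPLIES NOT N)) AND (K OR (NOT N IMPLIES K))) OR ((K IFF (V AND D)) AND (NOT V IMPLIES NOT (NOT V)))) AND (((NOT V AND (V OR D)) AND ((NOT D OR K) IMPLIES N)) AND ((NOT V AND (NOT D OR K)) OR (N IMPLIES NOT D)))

Case V = True: the conjunct NOT V is False.
Case V = False: the formula simplifies to ((N AND (D IMPLIES NOT N)) AND (K OR (NOT N IMPLIES K))) AND ((D AND ((NOT D OR K) IMPLIES N)) AND ((NOT D OR K) OR (N IMPLIES NOT D))).
  N = True: simplifies to NOT D AND (D AND ((NOT D OR K) OR NOT D)).
    D = True: the conjunct NOT D is False.
    D = False: the conjunct D is False.
  N = False: the conjunct N is False.
Both cases fail — unsatisfiable.

The formula is unsatisfiable.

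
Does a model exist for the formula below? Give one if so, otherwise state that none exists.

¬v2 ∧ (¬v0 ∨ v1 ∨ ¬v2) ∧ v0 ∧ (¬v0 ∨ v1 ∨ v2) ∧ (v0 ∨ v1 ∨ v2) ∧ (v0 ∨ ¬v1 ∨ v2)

Unit clause (¬v2) forces v2 = False.
Unit clause (v0) forces v0 = True.
In (¬v0 ∨ v1 ∨ v2) only v1 is left, so v1 = True.
Check each clause:
  (¬v2): ¬v2 holds.
  (¬v0 ∨ v1 ∨ ¬v2): v1 holds.
  (v0): v0 holds.
  (¬v0 ∨ v1 ∨ v2): v1 holds.
  (v0 ∨ v1 ∨ v2): v0 holds.
  (v0 ∨ ¬v1 ∨ v2): v0 holds.
All clauses satisfied.

v0=T, v1=T, v2=F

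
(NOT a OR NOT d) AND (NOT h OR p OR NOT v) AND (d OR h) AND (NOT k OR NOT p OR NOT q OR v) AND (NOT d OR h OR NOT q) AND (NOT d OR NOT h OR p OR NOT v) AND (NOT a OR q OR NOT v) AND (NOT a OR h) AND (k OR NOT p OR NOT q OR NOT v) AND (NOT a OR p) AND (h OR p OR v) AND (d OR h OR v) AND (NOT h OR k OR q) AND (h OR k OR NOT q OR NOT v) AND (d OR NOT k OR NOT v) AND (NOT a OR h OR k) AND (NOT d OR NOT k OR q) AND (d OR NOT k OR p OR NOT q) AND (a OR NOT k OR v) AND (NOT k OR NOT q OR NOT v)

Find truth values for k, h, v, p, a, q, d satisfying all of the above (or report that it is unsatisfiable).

Set k = False.
Set h = True.
  then (NOT h OR k OR q) forces q = True.
Try v = True:
  (NOT h OR p OR NOT v) forces p = True.
  clause (k OR NOT p OR NOT q OR NOT v) is falsified — backtrack.
So v = False.
Set p = True.
Set a = False.
Set d = False.
All clauses satisfied.

k: False, h: True, v: False, p: True, a: False, q: True, d: False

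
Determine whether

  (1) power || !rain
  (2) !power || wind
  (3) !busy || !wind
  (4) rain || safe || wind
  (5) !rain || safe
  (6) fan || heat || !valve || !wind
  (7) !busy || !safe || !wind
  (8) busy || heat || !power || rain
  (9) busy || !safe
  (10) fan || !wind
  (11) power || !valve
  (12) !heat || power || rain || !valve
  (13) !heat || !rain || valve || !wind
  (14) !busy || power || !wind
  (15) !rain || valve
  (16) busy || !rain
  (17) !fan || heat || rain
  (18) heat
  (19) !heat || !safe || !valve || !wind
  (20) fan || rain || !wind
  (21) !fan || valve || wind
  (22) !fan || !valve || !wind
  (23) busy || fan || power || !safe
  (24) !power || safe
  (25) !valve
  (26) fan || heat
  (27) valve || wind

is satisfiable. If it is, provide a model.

busy=F; wind=T; fan=T; rain=F; valve=F; safe=F; power=F; heat=T

Unit clause (heat) forces heat = True.
Unit clause (!valve) forces valve = False.
In (valve || wind) only wind is left, so wind = True.
In (!busy || !wind) only !busy is left, so busy = False.
In (busy || !safe) only !safe is left, so safe = False.
In (fan || !wind) only fan is left, so fan = True.
In (!heat || !rain || valve || !wind) only !rain is left, so rain = False.
In (!power || safe) only !power is left, so power = False.
All clauses satisfied.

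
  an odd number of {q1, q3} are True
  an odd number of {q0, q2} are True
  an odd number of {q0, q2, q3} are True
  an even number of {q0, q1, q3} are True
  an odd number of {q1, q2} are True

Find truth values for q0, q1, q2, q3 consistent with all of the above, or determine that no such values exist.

q0 = True; q1 = True; q2 = False; q3 = False

{q1, q3}: 1 true → odd ✓
{q0, q2}: 1 true → odd ✓
{q0, q2, q3}: 1 true → odd ✓
{q0, q1, q3}: 2 true → even ✓
{q1, q2}: 1 true → odd ✓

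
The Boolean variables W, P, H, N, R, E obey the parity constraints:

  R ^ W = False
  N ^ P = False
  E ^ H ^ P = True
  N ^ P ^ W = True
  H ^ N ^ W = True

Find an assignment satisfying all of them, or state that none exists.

W = True, P = True, H = True, N = True, R = True, E = True

R ^ W = T ^ T = False ✓
N ^ P = T ^ T = False ✓
E ^ H ^ P = T ^ T ^ T = True ✓
N ^ P ^ W = T ^ T ^ T = True ✓
H ^ N ^ W = T ^ T ^ T = True ✓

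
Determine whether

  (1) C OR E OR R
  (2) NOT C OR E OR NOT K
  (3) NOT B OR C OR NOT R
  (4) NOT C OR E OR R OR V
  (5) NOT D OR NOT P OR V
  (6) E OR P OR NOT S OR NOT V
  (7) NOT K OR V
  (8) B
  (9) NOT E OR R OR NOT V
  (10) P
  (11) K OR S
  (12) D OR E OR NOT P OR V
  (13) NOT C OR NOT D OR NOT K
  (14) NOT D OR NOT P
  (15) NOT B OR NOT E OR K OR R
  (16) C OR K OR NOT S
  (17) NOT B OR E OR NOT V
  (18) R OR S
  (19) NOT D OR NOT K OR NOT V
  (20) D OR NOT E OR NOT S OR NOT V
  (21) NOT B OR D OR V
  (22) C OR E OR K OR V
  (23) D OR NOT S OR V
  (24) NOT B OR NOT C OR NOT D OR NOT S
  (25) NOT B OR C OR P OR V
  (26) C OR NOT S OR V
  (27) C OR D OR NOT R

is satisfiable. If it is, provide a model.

Unit clause (B) forces B = True.
Unit clause (P) forces P = True.
In (NOT D OR NOT P) only NOT D is left, so D = False.
In (NOT B OR D OR V) only V is left, so V = True.
In (NOT B OR E OR NOT V) only E is left, so E = True.
In (D OR NOT E OR NOT S OR NOT V) only NOT S is left, so S = False.
In (NOT E OR R OR NOT V) only R is left, so R = True.
In (K OR S) only K is left, so K = True.
In (C OR D OR NOT R) only C is left, so C = True.
All clauses satisfied.

S=F; P=T; E=T; C=T; D=F; V=T; R=T; B=T; K=T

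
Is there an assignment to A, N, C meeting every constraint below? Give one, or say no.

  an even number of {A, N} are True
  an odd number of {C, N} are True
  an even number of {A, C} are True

Adding constraints 1, 2, 3 mod 2: every variable appears an even number of times on the left, so the left side is 0.
But the right sides sum to 1 (mod 2). 0 ≠ 1 — the system is inconsistent.

Unsatisfiable — no assignment works.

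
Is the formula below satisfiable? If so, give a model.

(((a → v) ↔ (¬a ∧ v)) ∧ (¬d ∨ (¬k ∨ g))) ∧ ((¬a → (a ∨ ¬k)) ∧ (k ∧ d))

g = True; k = True; d = True; a = True; v = False

  ((a → v) ↔ (¬a ∧ v)) ∧ (¬d ∨ (¬k ∨ g)) = True
    (a → v) ↔ (¬a ∧ v) = True
      a → v = False
      ¬a ∧ v = False
        ¬a = False
    ¬d ∨ (¬k ∨ g) = True
      ¬d = False
      ¬k ∨ g = True
        ¬k = False
  (¬a → (a ∨ ¬k)) ∧ (k ∧ d) = True
    ¬a → (a ∨ ¬k) = True
      ¬a = False
      a ∨ ¬k = True
        ¬k = False
    k ∧ d = True
Both conjuncts True, so the formula holds.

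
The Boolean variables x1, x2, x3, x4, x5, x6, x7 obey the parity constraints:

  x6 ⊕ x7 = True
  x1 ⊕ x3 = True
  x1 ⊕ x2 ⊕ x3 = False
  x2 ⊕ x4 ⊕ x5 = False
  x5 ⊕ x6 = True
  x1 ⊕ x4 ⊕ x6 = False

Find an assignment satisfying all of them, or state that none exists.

x1=F, x2=T, x3=T, x4=F, x5=T, x6=F, x7=T

x6 ⊕ x7 = F ⊕ T = True ✓
x1 ⊕ x3 = F ⊕ T = True ✓
x1 ⊕ x2 ⊕ x3 = F ⊕ T ⊕ T = False ✓
x2 ⊕ x4 ⊕ x5 = T ⊕ F ⊕ T = False ✓
x5 ⊕ x6 = T ⊕ F = True ✓
x1 ⊕ x4 ⊕ x6 = F ⊕ F ⊕ F = False ✓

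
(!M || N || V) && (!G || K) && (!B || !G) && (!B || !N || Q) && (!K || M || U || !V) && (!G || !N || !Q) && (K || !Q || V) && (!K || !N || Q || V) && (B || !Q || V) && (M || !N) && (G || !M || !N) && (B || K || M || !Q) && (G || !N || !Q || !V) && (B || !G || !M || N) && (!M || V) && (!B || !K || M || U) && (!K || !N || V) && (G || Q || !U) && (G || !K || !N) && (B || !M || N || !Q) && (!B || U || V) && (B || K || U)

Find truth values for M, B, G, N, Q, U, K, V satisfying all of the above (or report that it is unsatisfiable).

M = False, B = False, G = False, N = False, Q = True, U = True, K = True, V = True

Set M = False.
  then (M || !N) forces N = False.
Set B = False.
Set G = False.
Set Q = True.
  then (B || !Q || V) forces V = True.
  then (B || K || M || !Q) forces K = True.
  then (!K || M || U || !V) forces U = True.
All clauses satisfied.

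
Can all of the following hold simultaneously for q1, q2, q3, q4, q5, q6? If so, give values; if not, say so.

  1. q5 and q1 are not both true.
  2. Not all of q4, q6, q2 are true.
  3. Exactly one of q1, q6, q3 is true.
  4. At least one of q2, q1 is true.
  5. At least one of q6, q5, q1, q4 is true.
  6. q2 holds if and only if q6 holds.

q1: True, q2: False, q3: False, q4: False, q5: False, q6: False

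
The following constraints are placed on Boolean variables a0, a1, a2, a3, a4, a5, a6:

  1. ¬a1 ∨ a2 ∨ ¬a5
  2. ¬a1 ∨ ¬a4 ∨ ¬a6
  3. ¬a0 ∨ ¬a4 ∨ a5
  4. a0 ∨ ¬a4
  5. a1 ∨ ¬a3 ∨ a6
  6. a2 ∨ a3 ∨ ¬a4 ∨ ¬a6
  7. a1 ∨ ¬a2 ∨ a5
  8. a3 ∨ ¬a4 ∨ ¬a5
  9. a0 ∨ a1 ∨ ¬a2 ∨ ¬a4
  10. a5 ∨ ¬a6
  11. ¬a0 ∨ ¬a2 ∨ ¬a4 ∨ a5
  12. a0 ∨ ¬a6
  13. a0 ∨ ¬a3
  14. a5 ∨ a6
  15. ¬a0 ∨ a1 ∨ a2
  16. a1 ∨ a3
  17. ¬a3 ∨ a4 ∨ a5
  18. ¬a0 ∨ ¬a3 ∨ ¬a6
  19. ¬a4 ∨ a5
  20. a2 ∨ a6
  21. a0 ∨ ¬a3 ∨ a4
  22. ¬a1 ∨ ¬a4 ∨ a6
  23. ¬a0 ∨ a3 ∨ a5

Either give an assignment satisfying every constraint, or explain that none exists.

Set a0 = False.
  then (a0 ∨ ¬a4) forces a4 = False.
  then (a0 ∨ ¬a6) forces a6 = False.
  then (a0 ∨ ¬a3) forces a3 = False.
  then (a5 ∨ a6) forces a5 = True.
  then (a1 ∨ a3) forces a1 = True.
  then (a2 ∨ a6) forces a2 = True.
All clauses satisfied.

a0 = False; a1 = True; a2 = True; a3 = False; a4 = False; a5 = True; a6 = False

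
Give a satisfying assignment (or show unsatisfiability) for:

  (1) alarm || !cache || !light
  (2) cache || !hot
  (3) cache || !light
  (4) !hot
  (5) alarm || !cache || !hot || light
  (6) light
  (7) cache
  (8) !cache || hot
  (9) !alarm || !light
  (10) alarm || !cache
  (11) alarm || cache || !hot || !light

The formula is unsatisfiable.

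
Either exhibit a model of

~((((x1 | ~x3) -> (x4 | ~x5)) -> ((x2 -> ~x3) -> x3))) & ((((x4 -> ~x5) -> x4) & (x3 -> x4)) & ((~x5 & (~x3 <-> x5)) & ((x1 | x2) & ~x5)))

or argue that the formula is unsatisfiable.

Unsatisfiable

Case x5 = True: the conjunct ~x5 is False.
Case x5 = False: the formula simplifies to ~(((x2 -> ~x3) -> x3)) & ((x4 & (x3 -> x4)) & (x3 & (x1 | x2))).
  x3 = True: the conjunct ~(((x2 -> ~x3) -> x3)) becomes ~((~x2 -> True)) = False.
  x3 = False: the conjunct x3 is False.
Both cases fail — unsatisfiable.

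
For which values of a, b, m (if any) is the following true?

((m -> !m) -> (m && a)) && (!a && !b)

a=F, b=F, m=T

  (m -> !m) -> (m && a) = True
    m -> !m = False
      !m = False
    m && a = False
  !a && !b = True
    !a = True
    !b = True
Both conjuncts True, so the formula holds.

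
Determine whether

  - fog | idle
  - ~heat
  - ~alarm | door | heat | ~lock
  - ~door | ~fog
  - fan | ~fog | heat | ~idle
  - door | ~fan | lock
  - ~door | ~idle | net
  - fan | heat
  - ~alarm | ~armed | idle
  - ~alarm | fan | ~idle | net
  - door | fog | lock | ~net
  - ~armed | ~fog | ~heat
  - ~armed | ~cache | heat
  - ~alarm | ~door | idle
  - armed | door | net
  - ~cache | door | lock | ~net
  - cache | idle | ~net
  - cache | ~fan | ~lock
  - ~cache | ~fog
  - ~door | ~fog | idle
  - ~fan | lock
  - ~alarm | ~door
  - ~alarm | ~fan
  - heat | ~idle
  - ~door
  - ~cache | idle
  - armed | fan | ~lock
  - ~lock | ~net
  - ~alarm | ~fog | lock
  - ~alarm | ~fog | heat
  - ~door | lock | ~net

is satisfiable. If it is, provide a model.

Case heat = True:
  Clause (~heat) is falsified — contradiction.
Case heat = False:
  (fan | heat) forces fan = True.
  (~fan | lock) forces lock = True.
  (cache | ~fan | ~lock) forces cache = True.
  (~armed | ~cache | heat) forces armed = False.
  (~cache | ~fog) forces fog = False.
  (fog | idle) forces idle = True.
  Clause (heat | ~idle) is falsified — contradiction.
Both cases fail, so the formula is unsatisfiable.

Unsatisfiable — no assignment works.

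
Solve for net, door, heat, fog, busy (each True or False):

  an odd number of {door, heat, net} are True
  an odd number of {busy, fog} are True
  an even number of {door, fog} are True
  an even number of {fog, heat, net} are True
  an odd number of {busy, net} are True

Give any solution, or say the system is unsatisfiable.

The formula is unsatisfiable.

Adding constraints 1, 3, 4 mod 2: every variable appears an even number of times on the left, so the left side is 0.
But the right sides sum to 1 (mod 2). 0 ≠ 1 — the system is inconsistent.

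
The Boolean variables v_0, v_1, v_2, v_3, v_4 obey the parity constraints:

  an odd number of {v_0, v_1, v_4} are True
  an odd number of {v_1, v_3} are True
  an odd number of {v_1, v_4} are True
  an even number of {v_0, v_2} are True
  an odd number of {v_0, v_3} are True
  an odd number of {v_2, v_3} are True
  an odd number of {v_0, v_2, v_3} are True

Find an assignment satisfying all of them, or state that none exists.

v_0=F; v_1=F; v_2=F; v_3=T; v_4=T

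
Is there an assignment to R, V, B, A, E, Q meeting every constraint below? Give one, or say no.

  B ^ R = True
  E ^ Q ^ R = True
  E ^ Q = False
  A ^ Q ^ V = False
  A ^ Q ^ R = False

R: True; V: True; B: False; A: True; E: False; Q: False

B ^ R = F ^ T = True ✓
E ^ Q ^ R = F ^ F ^ T = True ✓
E ^ Q = F ^ F = False ✓
A ^ Q ^ V = T ^ F ^ T = False ✓
A ^ Q ^ R = T ^ F ^ T = False ✓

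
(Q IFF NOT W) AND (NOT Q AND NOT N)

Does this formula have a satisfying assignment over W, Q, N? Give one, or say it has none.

W=T, Q=F, N=F

  Q IFF NOT W = True
    NOT W = False
  NOT Q AND NOT N = True
    NOT Q = True
    NOT N = True
Both conjuncts True, so the formula holds.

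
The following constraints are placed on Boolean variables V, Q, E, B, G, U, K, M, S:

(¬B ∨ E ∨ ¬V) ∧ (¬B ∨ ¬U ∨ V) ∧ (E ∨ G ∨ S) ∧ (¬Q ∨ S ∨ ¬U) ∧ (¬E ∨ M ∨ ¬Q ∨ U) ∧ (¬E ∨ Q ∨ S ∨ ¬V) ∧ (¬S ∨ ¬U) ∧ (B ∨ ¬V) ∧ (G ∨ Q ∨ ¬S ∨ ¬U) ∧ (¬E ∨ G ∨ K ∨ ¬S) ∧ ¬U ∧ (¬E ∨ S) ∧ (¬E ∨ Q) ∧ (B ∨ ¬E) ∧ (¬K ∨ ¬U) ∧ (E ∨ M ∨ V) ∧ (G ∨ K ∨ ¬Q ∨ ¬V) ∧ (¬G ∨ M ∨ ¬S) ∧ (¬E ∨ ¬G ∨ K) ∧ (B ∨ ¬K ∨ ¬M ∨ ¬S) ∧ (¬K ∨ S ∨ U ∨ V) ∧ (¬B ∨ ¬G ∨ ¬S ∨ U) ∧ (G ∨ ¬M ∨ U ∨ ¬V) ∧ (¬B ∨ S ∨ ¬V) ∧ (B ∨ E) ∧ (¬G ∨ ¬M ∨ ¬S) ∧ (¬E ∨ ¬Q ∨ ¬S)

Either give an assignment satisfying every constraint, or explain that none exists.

V: False, Q: True, E: False, B: True, G: False, U: False, K: True, M: True, S: True

Unit clause (¬U) forces U = False.
Try V = True:
  (B ∨ ¬V) forces B = True.
  (¬B ∨ E ∨ ¬V) forces E = True.
  (¬E ∨ S) forces S = True.
  (¬E ∨ Q) forces Q = True.
  clause (¬E ∨ ¬Q ∨ ¬S) is falsified — backtrack.
So V = False.
Set Q = True.
Set E = False.
  then (E ∨ M ∨ V) forces M = True.
  then (B ∨ E) forces B = True.
Set G = False.
  then (E ∨ G ∨ S) forces S = True.
Set K = True.
All clauses satisfied.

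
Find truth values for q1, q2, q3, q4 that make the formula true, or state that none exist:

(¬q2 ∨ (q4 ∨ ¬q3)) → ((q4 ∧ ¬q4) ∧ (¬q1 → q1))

q1 = False, q2 = True, q3 = True, q4 = False

  (¬q2 ∨ (q4 ∨ ¬q3)) → ((q4 ∧ ¬q4) ∧ (¬q1 → q1)) = True
    ¬q2 ∨ (q4 ∨ ¬q3) = False
      ¬q2 = False
      q4 ∨ ¬q3 = False
        ¬q3 = False
    (q4 ∧ ¬q4) ∧ (¬q1 → q1) = False
      q4 ∧ ¬q4 = False
        ¬q4 = True
      ¬q1 → q1 = False
        ¬q1 = True
The formula evaluates to True.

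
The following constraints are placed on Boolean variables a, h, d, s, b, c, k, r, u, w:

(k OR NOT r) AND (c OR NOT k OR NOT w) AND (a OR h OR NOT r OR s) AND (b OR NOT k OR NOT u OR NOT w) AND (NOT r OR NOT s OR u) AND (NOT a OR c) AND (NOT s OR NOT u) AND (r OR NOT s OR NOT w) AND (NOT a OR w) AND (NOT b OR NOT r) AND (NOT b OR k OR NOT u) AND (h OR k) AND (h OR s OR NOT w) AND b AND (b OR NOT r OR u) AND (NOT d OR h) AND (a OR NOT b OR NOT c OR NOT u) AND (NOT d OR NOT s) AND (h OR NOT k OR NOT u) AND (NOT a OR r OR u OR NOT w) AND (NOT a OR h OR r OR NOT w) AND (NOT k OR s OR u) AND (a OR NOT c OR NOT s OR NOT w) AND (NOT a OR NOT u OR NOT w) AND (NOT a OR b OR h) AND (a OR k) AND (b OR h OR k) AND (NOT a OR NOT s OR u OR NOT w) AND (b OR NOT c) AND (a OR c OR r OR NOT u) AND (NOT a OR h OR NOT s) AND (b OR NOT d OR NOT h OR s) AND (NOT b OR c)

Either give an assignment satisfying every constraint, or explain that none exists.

Unit clause (b) forces b = True.
In (NOT b OR c) only c is left, so c = True.
In (NOT b OR NOT r) only NOT r is left, so r = False.
Set a = False.
  then (a OR NOT b OR NOT c OR NOT u) forces u = False.
  then (a OR k) forces k = True.
  then (NOT k OR s OR u) forces s = True.
  then (a OR NOT c OR NOT s OR NOT w) forces w = False.
  then (NOT d OR NOT s) forces d = False.
Set h = False.
All clauses satisfied.

a: False, h: False, d: False, s: True, b: True, c: True, k: True, r: False, u: False, w: False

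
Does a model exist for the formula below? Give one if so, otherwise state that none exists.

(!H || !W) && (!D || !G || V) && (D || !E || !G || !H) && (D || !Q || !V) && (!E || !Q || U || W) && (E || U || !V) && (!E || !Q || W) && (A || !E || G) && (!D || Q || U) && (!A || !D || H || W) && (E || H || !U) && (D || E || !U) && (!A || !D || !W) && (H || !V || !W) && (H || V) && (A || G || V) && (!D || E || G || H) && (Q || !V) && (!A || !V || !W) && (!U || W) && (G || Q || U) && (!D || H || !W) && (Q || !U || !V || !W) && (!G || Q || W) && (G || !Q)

Try U = True:
  (!U || W) forces W = True.
  (!H || !W) forces H = False.
  (E || H || !U) forces E = True.
  (H || !V || !W) forces V = False.
  clause (H || V) is falsified — backtrack.
So U = False.
Set E = False.
  then (E || U || !V) forces V = False.
  then (H || V) forces H = True.
  then (!H || !W) forces W = False.
Set D = False.
Set A = True.
Set Q = True.
  then (G || !Q) forces G = True.
All clauses satisfied.

U = False, E = False, V = False, H = True, W = False, D = False, A = True, Q = True, G = True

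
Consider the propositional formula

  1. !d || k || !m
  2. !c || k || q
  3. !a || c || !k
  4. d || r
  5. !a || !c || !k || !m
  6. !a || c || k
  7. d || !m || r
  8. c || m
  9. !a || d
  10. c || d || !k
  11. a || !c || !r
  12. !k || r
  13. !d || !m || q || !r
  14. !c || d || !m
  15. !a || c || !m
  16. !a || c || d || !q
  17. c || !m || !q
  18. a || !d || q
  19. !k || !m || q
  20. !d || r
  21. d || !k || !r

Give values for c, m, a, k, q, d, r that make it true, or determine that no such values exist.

c = True; m = False; a = True; k = True; q = True; d = True; r = True

Set c = True.
Set m = False.
Set a = True.
  then (!a || d) forces d = True.
  then (!d || r) forces r = True.
Set k = True.
Set q = True.
All clauses satisfied.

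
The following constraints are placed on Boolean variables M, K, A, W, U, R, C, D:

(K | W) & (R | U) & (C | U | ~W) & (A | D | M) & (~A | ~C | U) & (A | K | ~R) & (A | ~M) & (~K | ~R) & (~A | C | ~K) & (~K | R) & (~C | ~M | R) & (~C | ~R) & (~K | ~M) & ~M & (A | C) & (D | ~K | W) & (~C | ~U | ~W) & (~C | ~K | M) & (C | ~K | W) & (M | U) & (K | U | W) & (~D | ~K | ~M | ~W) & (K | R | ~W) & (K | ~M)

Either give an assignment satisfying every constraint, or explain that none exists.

Unit clause (~M) forces M = False.
In (M | U) only U is left, so U = True.
Try K = True:
  (~K | ~R) forces R = False.
  clause (~K | R) is falsified — backtrack.
So K = False.
  then (K | W) forces W = True.
  then (~C | ~U | ~W) forces C = False.
  then (K | R | ~W) forces R = True.
  then (A | K | ~R) forces A = True.
Set D = True.
All clauses satisfied.

M = False; K = False; A = True; W = True; U = True; R = True; C = False; D = True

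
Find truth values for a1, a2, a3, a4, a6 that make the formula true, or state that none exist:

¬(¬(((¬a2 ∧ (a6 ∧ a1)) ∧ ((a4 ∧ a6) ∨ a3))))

a1=T, a2=F, a3=F, a4=T, a6=T

  ¬(¬(((¬a2 ∧ (a6 ∧ a1)) ∧ ((a4 ∧ a6) ∨ a3)))) = True
    ¬(((¬a2 ∧ (a6 ∧ a1)) ∧ ((a4 ∧ a6) ∨ a3))) = False
      (¬a2 ∧ (a6 ∧ a1)) ∧ ((a4 ∧ a6) ∨ a3) = True
        ¬a2 ∧ (a6 ∧ a1) = True
          ¬a2 = True
          a6 ∧ a1 = True
        (a4 ∧ a6) ∨ a3 = True
          a4 ∧ a6 = True
The formula evaluates to True.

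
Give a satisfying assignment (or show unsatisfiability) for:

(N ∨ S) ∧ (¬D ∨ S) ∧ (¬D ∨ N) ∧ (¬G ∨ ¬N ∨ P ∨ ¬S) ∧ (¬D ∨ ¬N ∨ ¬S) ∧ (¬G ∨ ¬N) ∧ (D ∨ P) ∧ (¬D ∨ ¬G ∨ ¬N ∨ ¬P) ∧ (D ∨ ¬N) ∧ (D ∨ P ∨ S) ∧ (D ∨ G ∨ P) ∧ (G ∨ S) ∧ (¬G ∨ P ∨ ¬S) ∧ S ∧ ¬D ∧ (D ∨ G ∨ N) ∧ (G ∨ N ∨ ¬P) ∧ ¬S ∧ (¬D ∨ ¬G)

Case S = True:
  Clause (¬S) is falsified — contradiction.
Case S = False:
  Clause (S) is falsified — contradiction.
Both cases fail, so the formula is unsatisfiable.

Unsatisfiable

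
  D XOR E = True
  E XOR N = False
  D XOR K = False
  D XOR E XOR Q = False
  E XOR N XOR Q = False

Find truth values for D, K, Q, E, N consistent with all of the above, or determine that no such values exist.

Unsatisfiable

Adding constraints 1, 2, 4, 5 mod 2: every variable appears an even number of times on the left, so the left side is 0.
But the right sides sum to 1 (mod 2). 0 ≠ 1 — the system is inconsistent.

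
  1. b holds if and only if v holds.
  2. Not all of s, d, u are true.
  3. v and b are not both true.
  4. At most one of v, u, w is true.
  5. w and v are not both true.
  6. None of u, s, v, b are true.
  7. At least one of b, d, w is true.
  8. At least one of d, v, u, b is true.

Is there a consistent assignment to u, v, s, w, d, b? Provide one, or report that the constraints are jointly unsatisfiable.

u: False; v: False; s: False; w: True; d: True; b: False

  (1) b=F, v=F — same ✓
  (2) {s, d, u}: 1/3 true — not all ✓
  (3) v=F, b=F — not both ✓
  (4) {v, u, w}: 1 true — at most one ✓
  (5) w=T, v=F — not both ✓
  (6) {u, s, v, b}: 0 true — none ✓
  (7) {b, d, w}: 2 true — at least one ✓
  (8) {d, v, u, b}: 1 true — at least one ✓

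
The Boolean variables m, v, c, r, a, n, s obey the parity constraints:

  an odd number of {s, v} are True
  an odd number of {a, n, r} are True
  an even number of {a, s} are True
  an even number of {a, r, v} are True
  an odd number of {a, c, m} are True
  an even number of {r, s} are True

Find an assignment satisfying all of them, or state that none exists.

m = True, v = False, c = True, r = True, a = True, n = True, s = True

{s, v}: 1 true → odd ✓
{a, n, r}: 3 true → odd ✓
{a, s}: 2 true → even ✓
{a, r, v}: 2 true → even ✓
{a, c, m}: 3 true → odd ✓
{r, s}: 2 true → even ✓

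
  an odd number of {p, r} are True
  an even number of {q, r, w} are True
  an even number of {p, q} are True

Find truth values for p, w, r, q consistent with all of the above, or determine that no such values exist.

p = False, w = True, r = True, q = False

{p, r}: 1 true → odd ✓
{q, r, w}: 2 true → even ✓
{p, q}: 0 true → even ✓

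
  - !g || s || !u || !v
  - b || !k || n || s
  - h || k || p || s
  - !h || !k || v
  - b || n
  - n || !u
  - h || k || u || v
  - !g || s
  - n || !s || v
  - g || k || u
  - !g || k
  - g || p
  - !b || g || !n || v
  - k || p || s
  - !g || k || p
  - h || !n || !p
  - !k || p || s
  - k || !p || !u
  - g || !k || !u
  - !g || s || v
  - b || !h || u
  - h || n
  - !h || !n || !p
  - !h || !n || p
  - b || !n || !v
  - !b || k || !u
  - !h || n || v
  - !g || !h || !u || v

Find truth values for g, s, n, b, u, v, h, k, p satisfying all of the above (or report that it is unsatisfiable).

g: True; s: True; n: True; b: True; u: False; v: False; h: False; k: True; p: False

Set g = True.
  then (!g || s) forces s = True.
  then (!g || k) forces k = True.
Set n = True.
Set b = True.
Set u = False.
Set v = False.
  then (!h || !k || v) forces h = False.
  then (h || !n || !p) forces p = False.
All clauses satisfied.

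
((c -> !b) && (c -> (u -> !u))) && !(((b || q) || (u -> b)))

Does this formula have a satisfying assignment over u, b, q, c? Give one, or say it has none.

u = True, b = False, q = False, c = False

  (c -> !b) && (c -> (u -> !u)) = True
    c -> !b = True
      !b = True
    c -> (u -> !u) = True
      u -> !u = False
        !u = False
  !(((b || q) || (u -> b))) = True
    (b || q) || (u -> b) = False
      b || q = False
      u -> b = False
Both conjuncts True, so the formula holds.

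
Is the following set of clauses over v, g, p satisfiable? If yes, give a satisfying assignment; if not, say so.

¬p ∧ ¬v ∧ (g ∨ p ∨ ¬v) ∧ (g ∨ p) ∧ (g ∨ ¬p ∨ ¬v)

v = False, g = True, p = False

Unit clause (¬p) forces p = False.
Unit clause (¬v) forces v = False.
In (g ∨ p) only g is left, so g = True.
All clauses satisfied.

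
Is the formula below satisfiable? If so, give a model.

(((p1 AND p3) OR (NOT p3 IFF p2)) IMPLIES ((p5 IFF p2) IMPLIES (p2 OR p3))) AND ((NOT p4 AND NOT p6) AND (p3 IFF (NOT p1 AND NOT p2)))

p1 = True, p2 = False, p3 = False, p4 = False, p5 = False, p6 = False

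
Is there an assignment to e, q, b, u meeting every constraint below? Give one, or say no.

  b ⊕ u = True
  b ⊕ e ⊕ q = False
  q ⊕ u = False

e=T; q=T; b=F; u=T

b ⊕ u = F ⊕ T = True ✓
b ⊕ e ⊕ q = F ⊕ T ⊕ T = False ✓
q ⊕ u = T ⊕ T = False ✓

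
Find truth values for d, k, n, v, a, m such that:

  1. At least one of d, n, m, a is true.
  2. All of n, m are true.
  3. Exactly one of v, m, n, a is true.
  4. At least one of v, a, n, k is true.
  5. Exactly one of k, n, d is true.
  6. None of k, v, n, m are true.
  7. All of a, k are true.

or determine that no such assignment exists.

Case k = True:
  Constraint (6) is violated (k=T) — contradiction.
Case k = False:
  Constraint (7) is violated (k=F) — contradiction.
Both cases fail — unsatisfiable.

The formula is unsatisfiable.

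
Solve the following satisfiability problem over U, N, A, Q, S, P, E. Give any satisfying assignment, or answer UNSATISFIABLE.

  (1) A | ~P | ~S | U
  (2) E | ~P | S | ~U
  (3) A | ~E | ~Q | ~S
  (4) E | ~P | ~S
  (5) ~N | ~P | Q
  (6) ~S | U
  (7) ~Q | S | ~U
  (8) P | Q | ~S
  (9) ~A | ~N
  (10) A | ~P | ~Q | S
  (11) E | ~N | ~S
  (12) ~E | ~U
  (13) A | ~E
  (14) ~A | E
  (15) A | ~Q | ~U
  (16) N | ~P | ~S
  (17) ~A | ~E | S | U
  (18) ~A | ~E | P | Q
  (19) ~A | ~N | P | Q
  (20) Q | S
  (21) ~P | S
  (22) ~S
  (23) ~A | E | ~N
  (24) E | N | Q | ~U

U = False; N = False; A = False; Q = True; S = False; P = False; E = False

Unit clause (~S) forces S = False.
In (Q | S) only Q is left, so Q = True.
In (~P | S) only ~P is left, so P = False.
In (~Q | S | ~U) only ~U is left, so U = False.
Set N = False.
Set A = False.
  then (A | ~E) forces E = False.
All clauses satisfied.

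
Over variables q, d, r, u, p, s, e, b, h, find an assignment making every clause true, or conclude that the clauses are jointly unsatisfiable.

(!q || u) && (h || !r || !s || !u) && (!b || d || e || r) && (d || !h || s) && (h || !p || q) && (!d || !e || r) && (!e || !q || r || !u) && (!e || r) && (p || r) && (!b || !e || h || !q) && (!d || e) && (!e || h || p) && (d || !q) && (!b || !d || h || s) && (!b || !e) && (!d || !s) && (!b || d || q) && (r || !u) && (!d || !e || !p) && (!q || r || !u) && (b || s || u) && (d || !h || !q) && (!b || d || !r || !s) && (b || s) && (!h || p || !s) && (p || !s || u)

q: False, d: False, r: False, u: False, p: True, s: True, e: False, b: False, h: True

Set q = False.
Try d = True:
  (!d || e) forces e = True.
  (!d || !e || r) forces r = True.
  (!b || !e) forces b = False.
  (!d || !s) forces s = False.
  clause (b || s) is falsified — backtrack.
So d = False.
  then (!b || d || q) forces b = False.
  then (b || s) forces s = True.
Set r = False.
  then (!e || r) forces e = False.
  then (p || r) forces p = True.
  then (r || !u) forces u = False.
  then (h || !p || q) forces h = True.
All clauses satisfied.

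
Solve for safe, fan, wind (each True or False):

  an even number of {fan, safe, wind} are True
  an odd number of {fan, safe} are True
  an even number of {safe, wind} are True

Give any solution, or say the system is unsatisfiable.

safe=T, fan=F, wind=T

{fan, safe, wind}: 2 true → even ✓
{fan, safe}: 1 true → odd ✓
{safe, wind}: 2 true → even ✓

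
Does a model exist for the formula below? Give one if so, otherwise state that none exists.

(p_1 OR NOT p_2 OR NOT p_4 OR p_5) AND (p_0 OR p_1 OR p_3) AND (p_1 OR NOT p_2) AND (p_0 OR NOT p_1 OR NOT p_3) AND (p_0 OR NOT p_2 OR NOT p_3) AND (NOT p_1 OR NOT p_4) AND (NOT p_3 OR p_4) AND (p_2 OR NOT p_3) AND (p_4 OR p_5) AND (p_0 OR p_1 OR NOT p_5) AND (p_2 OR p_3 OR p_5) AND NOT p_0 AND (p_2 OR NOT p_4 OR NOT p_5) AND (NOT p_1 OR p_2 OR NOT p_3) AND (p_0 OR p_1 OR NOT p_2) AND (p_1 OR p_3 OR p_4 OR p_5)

Unit clause (NOT p_0) forces p_0 = False.
Try p_1 = False:
  (p_0 OR p_1 OR p_3) forces p_3 = True.
  (p_1 OR NOT p_2) forces p_2 = False.
  clause (p_2 OR NOT p_3) is falsified — backtrack.
So p_1 = True.
  then (p_0 OR NOT p_1 OR NOT p_3) forces p_3 = False.
  then (NOT p_1 OR NOT p_4) forces p_4 = False.
  then (p_4 OR p_5) forces p_5 = True.
Set p_2 = False.
All clauses satisfied.

p_0: False, p_1: True, p_2: False, p_3: False, p_4: False, p_5: True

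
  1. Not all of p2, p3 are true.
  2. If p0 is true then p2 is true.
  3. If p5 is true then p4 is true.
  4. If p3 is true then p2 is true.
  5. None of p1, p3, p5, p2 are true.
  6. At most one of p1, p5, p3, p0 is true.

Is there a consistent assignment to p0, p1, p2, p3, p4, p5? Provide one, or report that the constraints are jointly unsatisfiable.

p0=F, p1=F, p2=F, p3=F, p4=F, p5=F

  (1) {p2, p3}: 0/2 true — not all ✓
  (2) p0=F ⇒ p2: vacuous ✓
  (3) p5=F ⇒ p4: vacuous ✓
  (4) p3=F ⇒ p2: vacuous ✓
  (5) {p1, p3, p5, p2}: 0 true — none ✓
  (6) {p1, p5, p3, p0}: 0 true — at most one ✓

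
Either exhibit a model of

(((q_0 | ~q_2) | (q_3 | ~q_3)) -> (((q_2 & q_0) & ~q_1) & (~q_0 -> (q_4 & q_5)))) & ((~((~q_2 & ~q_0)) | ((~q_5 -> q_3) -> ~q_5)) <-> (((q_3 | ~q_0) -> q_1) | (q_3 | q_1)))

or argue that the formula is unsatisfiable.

q_0: True, q_1: False, q_2: True, q_3: True, q_4: False, q_5: False

  ((q_0 | ~q_2) | (q_3 | ~q_3)) -> (((q_2 & q_0) & ~q_1) & (~q_0 -> (q_4 & q_5))) = True
    (q_0 | ~q_2) | (q_3 | ~q_3) = True
      q_0 | ~q_2 = True
        ~q_2 = False
      q_3 | ~q_3 = True
        ~q_3 = False
    ((q_2 & q_0) & ~q_1) & (~q_0 -> (q_4 & q_5)) = True
      (q_2 & q_0) & ~q_1 = True
        q_2 & q_0 = True
        ~q_1 = True
      ~q_0 -> (q_4 & q_5) = True
        ~q_0 = False
        q_4 & q_5 = False
  (~((~q_2 & ~q_0)) | ((~q_5 -> q_3) -> ~q_5)) <-> (((q_3 | ~q_0) -> q_1) | (q_3 | q_1)) = True
    ~((~q_2 & ~q_0)) | ((~q_5 -> q_3) -> ~q_5) = True
      ~((~q_2 & ~q_0)) = True
        ~q_2 & ~q_0 = False
          ~q_2 = False
          ~q_0 = False
      (~q_5 -> q_3) -> ~q_5 = True
        ~q_5 -> q_3 = True
          ~q_5 = True
        ~q_5 = True
    ((q_3 | ~q_0) -> q_1) | (q_3 | q_1) = True
      (q_3 | ~q_0) -> q_1 = False
        q_3 | ~q_0 = True
          ~q_0 = False
      q_3 | q_1 = True
Both conjuncts True, so the formula holds.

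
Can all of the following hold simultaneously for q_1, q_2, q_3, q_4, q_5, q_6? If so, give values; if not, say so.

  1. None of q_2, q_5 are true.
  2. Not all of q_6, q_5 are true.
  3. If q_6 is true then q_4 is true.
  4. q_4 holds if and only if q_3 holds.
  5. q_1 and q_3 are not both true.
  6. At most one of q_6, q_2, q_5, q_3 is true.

q_1: False, q_2: False, q_3: True, q_4: True, q_5: False, q_6: False

  (1) {q_2, q_5}: 0 true — none ✓
  (2) {q_6, q_5}: 0/2 true — not all ✓
  (3) q_6=F ⇒ q_4: vacuous ✓
  (4) q_4=T, q_3=T — same ✓
  (5) q_1=F, q_3=T — not both ✓
  (6) {q_6, q_2, q_5, q_3}: 1 true — at most one ✓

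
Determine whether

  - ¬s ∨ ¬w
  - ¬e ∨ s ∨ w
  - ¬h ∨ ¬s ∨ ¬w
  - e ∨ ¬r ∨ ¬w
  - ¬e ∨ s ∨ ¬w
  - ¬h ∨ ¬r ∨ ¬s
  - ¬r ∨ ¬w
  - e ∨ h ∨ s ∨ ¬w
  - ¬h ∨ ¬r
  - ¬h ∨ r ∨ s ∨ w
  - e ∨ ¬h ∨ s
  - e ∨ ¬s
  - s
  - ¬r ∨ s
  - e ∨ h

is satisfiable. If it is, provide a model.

Unit clause (s) forces s = True.
In (¬s ∨ ¬w) only ¬w is left, so w = False.
In (e ∨ ¬s) only e is left, so e = True.
Set r = False.
Set h = True.
All clauses satisfied.

r=F; w=F; e=T; s=T; h=T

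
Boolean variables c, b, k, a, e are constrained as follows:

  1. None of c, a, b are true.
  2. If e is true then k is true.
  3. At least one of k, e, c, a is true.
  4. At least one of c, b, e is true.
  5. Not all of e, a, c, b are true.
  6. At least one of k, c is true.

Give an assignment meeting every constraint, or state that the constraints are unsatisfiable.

c=F, b=F, k=T, a=F, e=T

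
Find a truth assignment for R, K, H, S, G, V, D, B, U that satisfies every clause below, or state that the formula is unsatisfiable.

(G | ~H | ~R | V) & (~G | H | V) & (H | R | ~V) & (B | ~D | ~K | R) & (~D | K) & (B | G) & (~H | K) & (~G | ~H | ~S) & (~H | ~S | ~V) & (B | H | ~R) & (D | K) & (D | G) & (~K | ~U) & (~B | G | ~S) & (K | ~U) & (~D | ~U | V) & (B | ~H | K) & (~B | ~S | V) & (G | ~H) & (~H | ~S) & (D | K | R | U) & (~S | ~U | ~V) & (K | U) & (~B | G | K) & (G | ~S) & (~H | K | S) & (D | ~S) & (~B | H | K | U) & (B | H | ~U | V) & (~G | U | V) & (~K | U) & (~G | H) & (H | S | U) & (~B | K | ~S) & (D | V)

Case K = True:
  (~K | ~U) forces U = False.
  Clause (~K | U) is falsified — contradiction.
Case K = False:
  (~D | K) forces D = False.
  Clause (D | K) is falsified — contradiction.
Both cases fail, so the formula is unsatisfiable.

The formula is unsatisfiable.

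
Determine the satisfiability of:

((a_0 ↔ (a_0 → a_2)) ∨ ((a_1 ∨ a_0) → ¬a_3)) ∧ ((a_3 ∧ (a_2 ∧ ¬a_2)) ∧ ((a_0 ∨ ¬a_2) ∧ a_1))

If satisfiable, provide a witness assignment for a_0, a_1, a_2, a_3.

Case a_2 = True: the conjunct ¬a_2 is False.
Case a_2 = False: the conjunct a_2 is False.
Both cases fail — unsatisfiable.

UNSATISFIABLE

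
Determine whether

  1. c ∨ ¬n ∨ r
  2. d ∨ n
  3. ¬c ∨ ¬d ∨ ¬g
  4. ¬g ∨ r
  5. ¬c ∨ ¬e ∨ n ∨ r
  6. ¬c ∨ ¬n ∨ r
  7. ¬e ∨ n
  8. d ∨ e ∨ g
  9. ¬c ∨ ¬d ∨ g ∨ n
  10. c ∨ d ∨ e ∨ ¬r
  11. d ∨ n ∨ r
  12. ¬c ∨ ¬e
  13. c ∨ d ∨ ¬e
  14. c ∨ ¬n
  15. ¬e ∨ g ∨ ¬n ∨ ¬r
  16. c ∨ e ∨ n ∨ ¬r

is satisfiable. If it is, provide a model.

n = True, e = False, d = False, r = True, g = True, c = True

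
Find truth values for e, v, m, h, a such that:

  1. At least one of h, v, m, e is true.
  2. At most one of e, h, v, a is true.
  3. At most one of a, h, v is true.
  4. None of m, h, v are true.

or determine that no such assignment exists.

e=T, v=F, m=F, h=F, a=F

  (1) {h, v, m, e}: 1 true — at least one ✓
  (2) {e, h, v, a}: 1 true — at most one ✓
  (3) {a, h, v}: 0 true — at most one ✓
  (4) {m, h, v}: 0 true — none ✓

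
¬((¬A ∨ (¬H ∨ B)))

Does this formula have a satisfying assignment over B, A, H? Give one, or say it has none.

B: False; A: True; H: True

  ¬((¬A ∨ (¬H ∨ B))) = True
    ¬A ∨ (¬H ∨ B) = False
      ¬A = False
      ¬H ∨ B = False
        ¬H = False
The formula evaluates to True.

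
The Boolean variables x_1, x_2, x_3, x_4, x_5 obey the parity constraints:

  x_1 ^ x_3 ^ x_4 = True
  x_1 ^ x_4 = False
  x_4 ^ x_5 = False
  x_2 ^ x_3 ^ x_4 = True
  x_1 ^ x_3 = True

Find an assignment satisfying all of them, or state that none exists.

x_1: False, x_2: False, x_3: True, x_4: False, x_5: False

x_1 ^ x_3 ^ x_4 = F ^ T ^ F = True ✓
x_1 ^ x_4 = F ^ F = False ✓
x_4 ^ x_5 = F ^ F = False ✓
x_2 ^ x_3 ^ x_4 = F ^ T ^ F = True ✓
x_1 ^ x_3 = F ^ T = True ✓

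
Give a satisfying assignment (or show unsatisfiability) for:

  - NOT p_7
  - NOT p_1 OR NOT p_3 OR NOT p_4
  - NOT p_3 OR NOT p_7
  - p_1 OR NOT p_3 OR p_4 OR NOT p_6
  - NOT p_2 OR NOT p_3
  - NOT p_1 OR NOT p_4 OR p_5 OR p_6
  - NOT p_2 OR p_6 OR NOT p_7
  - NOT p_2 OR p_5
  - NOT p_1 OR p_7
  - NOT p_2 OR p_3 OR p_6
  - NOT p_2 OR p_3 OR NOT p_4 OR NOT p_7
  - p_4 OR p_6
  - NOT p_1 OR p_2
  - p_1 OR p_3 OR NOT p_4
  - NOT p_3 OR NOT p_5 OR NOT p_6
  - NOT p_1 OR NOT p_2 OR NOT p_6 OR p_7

Unit clause (NOT p_7) forces p_7 = False.
In (NOT p_1 OR p_7) only NOT p_1 is left, so p_1 = False.
Set p_2 = True.
  then (NOT p_2 OR NOT p_3) forces p_3 = False.
  then (NOT p_2 OR p_5) forces p_5 = True.
  then (NOT p_2 OR p_3 OR p_6) forces p_6 = True.
  then (p_1 OR p_3 OR NOT p_4) forces p_4 = False.
All clauses satisfied.

p_1: False; p_2: True; p_3: False; p_4: False; p_5: True; p_6: True; p_7: False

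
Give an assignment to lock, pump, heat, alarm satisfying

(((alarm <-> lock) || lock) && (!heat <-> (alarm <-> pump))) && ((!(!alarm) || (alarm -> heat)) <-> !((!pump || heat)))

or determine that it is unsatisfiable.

lock = True, pump = True, heat = False, alarm = True

  ((alarm <-> lock) || lock) && (!heat <-> (alarm <-> pump)) = True
    (alarm <-> lock) || lock = True
      alarm <-> lock = True
    !heat <-> (alarm <-> pump) = True
      !heat = True
      alarm <-> pump = True
  (!(!alarm) || (alarm -> heat)) <-> !((!pump || heat)) = True
    !(!alarm) || (alarm -> heat) = True
      !(!alarm) = True
        !alarm = False
      alarm -> heat = False
    !((!pump || heat)) = True
      !pump || heat = False
        !pump = False
Both conjuncts True, so the formula holds.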